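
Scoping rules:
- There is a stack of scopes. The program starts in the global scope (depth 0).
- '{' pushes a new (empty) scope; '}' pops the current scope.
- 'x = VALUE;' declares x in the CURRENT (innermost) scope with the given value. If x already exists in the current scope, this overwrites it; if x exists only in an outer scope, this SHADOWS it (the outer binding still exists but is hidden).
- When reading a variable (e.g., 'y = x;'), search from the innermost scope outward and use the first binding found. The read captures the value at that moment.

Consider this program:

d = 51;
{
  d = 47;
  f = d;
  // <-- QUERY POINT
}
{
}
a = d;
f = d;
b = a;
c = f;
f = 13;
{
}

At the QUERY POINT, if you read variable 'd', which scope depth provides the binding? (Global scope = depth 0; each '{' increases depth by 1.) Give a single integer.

Answer: 1

Derivation:
Step 1: declare d=51 at depth 0
Step 2: enter scope (depth=1)
Step 3: declare d=47 at depth 1
Step 4: declare f=(read d)=47 at depth 1
Visible at query point: d=47 f=47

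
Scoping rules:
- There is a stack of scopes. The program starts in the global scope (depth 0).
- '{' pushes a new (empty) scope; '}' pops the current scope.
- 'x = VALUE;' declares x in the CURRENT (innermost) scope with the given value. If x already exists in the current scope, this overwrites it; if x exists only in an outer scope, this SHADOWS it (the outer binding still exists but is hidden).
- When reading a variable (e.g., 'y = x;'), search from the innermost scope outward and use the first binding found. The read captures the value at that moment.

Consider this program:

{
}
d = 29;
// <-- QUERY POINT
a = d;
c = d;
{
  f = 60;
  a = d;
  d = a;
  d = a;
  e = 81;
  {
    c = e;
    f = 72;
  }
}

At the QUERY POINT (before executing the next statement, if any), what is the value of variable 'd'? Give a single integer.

Answer: 29

Derivation:
Step 1: enter scope (depth=1)
Step 2: exit scope (depth=0)
Step 3: declare d=29 at depth 0
Visible at query point: d=29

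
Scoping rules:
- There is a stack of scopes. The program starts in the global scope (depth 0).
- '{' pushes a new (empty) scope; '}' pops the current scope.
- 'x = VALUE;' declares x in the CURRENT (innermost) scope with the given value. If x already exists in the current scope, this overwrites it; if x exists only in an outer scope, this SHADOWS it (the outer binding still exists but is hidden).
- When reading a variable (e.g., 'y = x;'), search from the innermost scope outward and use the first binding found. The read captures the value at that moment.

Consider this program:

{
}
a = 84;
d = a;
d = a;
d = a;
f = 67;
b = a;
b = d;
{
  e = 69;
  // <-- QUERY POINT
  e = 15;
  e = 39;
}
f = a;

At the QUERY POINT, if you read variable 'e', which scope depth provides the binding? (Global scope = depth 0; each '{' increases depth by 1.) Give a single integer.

Answer: 1

Derivation:
Step 1: enter scope (depth=1)
Step 2: exit scope (depth=0)
Step 3: declare a=84 at depth 0
Step 4: declare d=(read a)=84 at depth 0
Step 5: declare d=(read a)=84 at depth 0
Step 6: declare d=(read a)=84 at depth 0
Step 7: declare f=67 at depth 0
Step 8: declare b=(read a)=84 at depth 0
Step 9: declare b=(read d)=84 at depth 0
Step 10: enter scope (depth=1)
Step 11: declare e=69 at depth 1
Visible at query point: a=84 b=84 d=84 e=69 f=67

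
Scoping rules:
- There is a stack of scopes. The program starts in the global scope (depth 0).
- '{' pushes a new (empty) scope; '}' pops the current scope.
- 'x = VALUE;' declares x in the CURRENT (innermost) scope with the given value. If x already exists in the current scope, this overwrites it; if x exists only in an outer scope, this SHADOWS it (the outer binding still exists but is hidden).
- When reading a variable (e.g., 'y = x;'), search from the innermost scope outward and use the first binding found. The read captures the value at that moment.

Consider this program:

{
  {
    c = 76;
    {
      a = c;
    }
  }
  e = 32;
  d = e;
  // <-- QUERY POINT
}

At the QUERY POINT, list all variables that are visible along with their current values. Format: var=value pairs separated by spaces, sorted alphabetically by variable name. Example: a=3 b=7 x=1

Step 1: enter scope (depth=1)
Step 2: enter scope (depth=2)
Step 3: declare c=76 at depth 2
Step 4: enter scope (depth=3)
Step 5: declare a=(read c)=76 at depth 3
Step 6: exit scope (depth=2)
Step 7: exit scope (depth=1)
Step 8: declare e=32 at depth 1
Step 9: declare d=(read e)=32 at depth 1
Visible at query point: d=32 e=32

Answer: d=32 e=32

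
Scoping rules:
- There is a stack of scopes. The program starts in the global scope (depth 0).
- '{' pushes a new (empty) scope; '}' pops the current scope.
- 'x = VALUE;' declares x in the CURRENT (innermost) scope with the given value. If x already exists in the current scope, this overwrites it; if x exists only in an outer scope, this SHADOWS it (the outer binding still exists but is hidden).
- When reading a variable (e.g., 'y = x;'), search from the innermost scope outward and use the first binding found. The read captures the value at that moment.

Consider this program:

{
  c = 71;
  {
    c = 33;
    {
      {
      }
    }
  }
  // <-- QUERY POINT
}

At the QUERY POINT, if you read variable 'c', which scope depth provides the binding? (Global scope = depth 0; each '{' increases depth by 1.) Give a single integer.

Answer: 1

Derivation:
Step 1: enter scope (depth=1)
Step 2: declare c=71 at depth 1
Step 3: enter scope (depth=2)
Step 4: declare c=33 at depth 2
Step 5: enter scope (depth=3)
Step 6: enter scope (depth=4)
Step 7: exit scope (depth=3)
Step 8: exit scope (depth=2)
Step 9: exit scope (depth=1)
Visible at query point: c=71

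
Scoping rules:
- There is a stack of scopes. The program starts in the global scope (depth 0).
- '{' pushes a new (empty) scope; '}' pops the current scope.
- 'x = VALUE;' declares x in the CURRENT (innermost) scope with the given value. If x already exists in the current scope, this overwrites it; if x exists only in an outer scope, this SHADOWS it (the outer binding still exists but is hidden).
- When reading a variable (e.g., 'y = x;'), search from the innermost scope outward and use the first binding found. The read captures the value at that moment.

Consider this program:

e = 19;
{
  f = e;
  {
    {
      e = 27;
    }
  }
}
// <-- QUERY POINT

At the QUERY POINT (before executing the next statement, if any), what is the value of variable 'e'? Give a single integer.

Answer: 19

Derivation:
Step 1: declare e=19 at depth 0
Step 2: enter scope (depth=1)
Step 3: declare f=(read e)=19 at depth 1
Step 4: enter scope (depth=2)
Step 5: enter scope (depth=3)
Step 6: declare e=27 at depth 3
Step 7: exit scope (depth=2)
Step 8: exit scope (depth=1)
Step 9: exit scope (depth=0)
Visible at query point: e=19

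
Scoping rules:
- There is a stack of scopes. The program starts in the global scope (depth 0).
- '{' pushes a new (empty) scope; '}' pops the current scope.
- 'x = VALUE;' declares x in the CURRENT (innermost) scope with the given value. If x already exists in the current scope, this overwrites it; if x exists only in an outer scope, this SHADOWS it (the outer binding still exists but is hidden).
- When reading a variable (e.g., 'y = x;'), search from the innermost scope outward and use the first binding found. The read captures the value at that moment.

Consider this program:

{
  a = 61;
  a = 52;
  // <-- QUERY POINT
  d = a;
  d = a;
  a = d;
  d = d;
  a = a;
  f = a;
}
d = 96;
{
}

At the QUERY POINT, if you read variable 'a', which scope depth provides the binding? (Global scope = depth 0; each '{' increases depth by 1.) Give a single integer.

Answer: 1

Derivation:
Step 1: enter scope (depth=1)
Step 2: declare a=61 at depth 1
Step 3: declare a=52 at depth 1
Visible at query point: a=52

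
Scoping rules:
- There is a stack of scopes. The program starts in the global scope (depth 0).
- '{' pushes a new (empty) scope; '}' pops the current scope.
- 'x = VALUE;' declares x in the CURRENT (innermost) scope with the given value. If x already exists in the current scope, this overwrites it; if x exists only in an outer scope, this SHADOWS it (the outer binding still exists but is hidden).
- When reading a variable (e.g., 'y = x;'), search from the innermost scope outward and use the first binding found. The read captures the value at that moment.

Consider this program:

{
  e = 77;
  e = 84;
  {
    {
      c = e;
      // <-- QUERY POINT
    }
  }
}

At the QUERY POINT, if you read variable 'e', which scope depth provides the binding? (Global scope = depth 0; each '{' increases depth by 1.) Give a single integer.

Step 1: enter scope (depth=1)
Step 2: declare e=77 at depth 1
Step 3: declare e=84 at depth 1
Step 4: enter scope (depth=2)
Step 5: enter scope (depth=3)
Step 6: declare c=(read e)=84 at depth 3
Visible at query point: c=84 e=84

Answer: 1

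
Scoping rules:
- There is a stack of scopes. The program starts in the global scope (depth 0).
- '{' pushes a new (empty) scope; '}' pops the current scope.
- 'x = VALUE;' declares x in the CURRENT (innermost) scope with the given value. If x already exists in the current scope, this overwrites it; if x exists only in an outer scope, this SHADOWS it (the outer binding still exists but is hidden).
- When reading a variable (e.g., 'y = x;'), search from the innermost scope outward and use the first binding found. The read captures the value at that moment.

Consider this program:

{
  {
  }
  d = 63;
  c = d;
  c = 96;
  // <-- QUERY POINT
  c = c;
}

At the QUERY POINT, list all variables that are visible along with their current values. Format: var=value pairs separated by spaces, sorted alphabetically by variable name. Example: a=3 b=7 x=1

Step 1: enter scope (depth=1)
Step 2: enter scope (depth=2)
Step 3: exit scope (depth=1)
Step 4: declare d=63 at depth 1
Step 5: declare c=(read d)=63 at depth 1
Step 6: declare c=96 at depth 1
Visible at query point: c=96 d=63

Answer: c=96 d=63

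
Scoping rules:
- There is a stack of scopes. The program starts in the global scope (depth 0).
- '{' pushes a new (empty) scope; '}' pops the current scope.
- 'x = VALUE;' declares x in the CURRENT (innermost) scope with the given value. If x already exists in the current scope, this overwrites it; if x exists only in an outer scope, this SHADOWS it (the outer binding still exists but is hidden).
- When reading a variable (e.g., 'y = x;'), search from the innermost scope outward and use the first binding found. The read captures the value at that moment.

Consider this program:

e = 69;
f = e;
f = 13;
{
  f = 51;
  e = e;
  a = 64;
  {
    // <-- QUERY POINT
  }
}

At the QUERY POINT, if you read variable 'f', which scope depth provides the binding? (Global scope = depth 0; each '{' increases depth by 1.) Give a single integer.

Answer: 1

Derivation:
Step 1: declare e=69 at depth 0
Step 2: declare f=(read e)=69 at depth 0
Step 3: declare f=13 at depth 0
Step 4: enter scope (depth=1)
Step 5: declare f=51 at depth 1
Step 6: declare e=(read e)=69 at depth 1
Step 7: declare a=64 at depth 1
Step 8: enter scope (depth=2)
Visible at query point: a=64 e=69 f=51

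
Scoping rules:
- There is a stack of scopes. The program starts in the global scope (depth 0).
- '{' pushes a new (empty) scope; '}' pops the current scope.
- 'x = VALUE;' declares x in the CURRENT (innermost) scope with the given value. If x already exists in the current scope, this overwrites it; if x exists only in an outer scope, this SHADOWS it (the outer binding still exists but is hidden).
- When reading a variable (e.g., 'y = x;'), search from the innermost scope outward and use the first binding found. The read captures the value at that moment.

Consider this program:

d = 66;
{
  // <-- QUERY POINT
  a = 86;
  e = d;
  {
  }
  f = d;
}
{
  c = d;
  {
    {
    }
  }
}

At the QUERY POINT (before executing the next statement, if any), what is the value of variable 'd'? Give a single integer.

Answer: 66

Derivation:
Step 1: declare d=66 at depth 0
Step 2: enter scope (depth=1)
Visible at query point: d=66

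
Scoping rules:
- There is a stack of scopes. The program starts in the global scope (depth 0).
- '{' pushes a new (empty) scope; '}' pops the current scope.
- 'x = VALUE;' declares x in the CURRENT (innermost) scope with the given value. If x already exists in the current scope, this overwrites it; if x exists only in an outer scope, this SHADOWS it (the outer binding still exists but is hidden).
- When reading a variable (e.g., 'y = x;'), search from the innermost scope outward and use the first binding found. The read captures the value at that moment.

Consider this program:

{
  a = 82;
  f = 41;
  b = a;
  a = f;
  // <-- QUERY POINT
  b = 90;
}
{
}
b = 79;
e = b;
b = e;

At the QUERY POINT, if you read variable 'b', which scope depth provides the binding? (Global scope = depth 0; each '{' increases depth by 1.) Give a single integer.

Answer: 1

Derivation:
Step 1: enter scope (depth=1)
Step 2: declare a=82 at depth 1
Step 3: declare f=41 at depth 1
Step 4: declare b=(read a)=82 at depth 1
Step 5: declare a=(read f)=41 at depth 1
Visible at query point: a=41 b=82 f=41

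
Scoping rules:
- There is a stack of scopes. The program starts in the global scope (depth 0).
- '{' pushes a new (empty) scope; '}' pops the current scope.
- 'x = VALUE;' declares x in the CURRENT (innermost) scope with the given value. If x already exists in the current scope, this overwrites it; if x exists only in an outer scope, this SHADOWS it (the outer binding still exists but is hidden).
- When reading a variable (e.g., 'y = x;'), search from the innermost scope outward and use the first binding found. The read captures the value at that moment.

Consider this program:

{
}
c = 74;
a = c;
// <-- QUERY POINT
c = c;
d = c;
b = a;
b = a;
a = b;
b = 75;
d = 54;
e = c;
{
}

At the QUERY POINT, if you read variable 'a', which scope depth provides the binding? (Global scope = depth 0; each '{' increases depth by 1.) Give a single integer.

Step 1: enter scope (depth=1)
Step 2: exit scope (depth=0)
Step 3: declare c=74 at depth 0
Step 4: declare a=(read c)=74 at depth 0
Visible at query point: a=74 c=74

Answer: 0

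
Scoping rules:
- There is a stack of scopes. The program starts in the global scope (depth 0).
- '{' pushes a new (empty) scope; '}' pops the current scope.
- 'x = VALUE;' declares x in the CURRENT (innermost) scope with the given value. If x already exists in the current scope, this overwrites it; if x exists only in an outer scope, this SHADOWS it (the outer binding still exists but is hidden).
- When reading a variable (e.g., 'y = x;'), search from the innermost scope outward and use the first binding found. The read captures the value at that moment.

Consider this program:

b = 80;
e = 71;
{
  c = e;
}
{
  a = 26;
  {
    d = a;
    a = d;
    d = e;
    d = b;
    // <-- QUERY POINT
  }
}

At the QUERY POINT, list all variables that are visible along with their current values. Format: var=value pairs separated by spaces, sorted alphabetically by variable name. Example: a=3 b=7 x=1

Step 1: declare b=80 at depth 0
Step 2: declare e=71 at depth 0
Step 3: enter scope (depth=1)
Step 4: declare c=(read e)=71 at depth 1
Step 5: exit scope (depth=0)
Step 6: enter scope (depth=1)
Step 7: declare a=26 at depth 1
Step 8: enter scope (depth=2)
Step 9: declare d=(read a)=26 at depth 2
Step 10: declare a=(read d)=26 at depth 2
Step 11: declare d=(read e)=71 at depth 2
Step 12: declare d=(read b)=80 at depth 2
Visible at query point: a=26 b=80 d=80 e=71

Answer: a=26 b=80 d=80 e=71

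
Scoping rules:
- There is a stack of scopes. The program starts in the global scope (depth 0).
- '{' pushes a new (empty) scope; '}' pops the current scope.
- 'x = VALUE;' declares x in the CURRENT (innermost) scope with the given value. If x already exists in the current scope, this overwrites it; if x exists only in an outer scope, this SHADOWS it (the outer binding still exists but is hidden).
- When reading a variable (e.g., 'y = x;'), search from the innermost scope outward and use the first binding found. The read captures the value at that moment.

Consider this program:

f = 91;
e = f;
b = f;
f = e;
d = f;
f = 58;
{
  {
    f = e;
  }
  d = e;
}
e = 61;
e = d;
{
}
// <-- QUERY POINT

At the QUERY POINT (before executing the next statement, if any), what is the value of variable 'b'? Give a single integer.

Answer: 91

Derivation:
Step 1: declare f=91 at depth 0
Step 2: declare e=(read f)=91 at depth 0
Step 3: declare b=(read f)=91 at depth 0
Step 4: declare f=(read e)=91 at depth 0
Step 5: declare d=(read f)=91 at depth 0
Step 6: declare f=58 at depth 0
Step 7: enter scope (depth=1)
Step 8: enter scope (depth=2)
Step 9: declare f=(read e)=91 at depth 2
Step 10: exit scope (depth=1)
Step 11: declare d=(read e)=91 at depth 1
Step 12: exit scope (depth=0)
Step 13: declare e=61 at depth 0
Step 14: declare e=(read d)=91 at depth 0
Step 15: enter scope (depth=1)
Step 16: exit scope (depth=0)
Visible at query point: b=91 d=91 e=91 f=58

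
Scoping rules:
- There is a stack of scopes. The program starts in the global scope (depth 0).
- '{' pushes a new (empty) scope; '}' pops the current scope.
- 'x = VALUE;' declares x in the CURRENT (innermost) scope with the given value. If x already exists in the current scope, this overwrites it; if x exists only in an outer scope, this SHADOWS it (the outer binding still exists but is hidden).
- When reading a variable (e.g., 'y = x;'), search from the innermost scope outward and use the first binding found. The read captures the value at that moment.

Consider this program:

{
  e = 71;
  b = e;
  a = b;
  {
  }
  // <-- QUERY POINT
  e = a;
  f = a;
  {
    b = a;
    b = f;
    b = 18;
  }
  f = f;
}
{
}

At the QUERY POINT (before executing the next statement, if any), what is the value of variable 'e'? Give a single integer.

Step 1: enter scope (depth=1)
Step 2: declare e=71 at depth 1
Step 3: declare b=(read e)=71 at depth 1
Step 4: declare a=(read b)=71 at depth 1
Step 5: enter scope (depth=2)
Step 6: exit scope (depth=1)
Visible at query point: a=71 b=71 e=71

Answer: 71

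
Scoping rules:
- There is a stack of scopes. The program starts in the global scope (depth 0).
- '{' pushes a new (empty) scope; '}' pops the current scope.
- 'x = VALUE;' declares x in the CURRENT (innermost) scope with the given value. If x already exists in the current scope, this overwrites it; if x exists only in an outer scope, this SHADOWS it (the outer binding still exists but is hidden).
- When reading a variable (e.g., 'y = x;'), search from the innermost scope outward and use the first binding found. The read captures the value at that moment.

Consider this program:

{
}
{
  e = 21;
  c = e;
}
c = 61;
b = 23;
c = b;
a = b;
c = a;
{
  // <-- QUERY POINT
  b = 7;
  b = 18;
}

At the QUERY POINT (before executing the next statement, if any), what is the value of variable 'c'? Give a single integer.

Answer: 23

Derivation:
Step 1: enter scope (depth=1)
Step 2: exit scope (depth=0)
Step 3: enter scope (depth=1)
Step 4: declare e=21 at depth 1
Step 5: declare c=(read e)=21 at depth 1
Step 6: exit scope (depth=0)
Step 7: declare c=61 at depth 0
Step 8: declare b=23 at depth 0
Step 9: declare c=(read b)=23 at depth 0
Step 10: declare a=(read b)=23 at depth 0
Step 11: declare c=(read a)=23 at depth 0
Step 12: enter scope (depth=1)
Visible at query point: a=23 b=23 c=23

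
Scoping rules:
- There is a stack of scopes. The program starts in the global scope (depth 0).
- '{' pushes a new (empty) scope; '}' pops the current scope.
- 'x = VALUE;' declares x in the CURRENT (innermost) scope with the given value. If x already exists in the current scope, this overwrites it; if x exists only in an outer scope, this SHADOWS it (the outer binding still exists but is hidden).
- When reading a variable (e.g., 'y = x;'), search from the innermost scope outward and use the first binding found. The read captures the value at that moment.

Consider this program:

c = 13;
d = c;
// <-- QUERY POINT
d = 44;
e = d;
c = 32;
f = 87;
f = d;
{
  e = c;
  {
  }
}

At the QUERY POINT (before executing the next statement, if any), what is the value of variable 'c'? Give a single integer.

Step 1: declare c=13 at depth 0
Step 2: declare d=(read c)=13 at depth 0
Visible at query point: c=13 d=13

Answer: 13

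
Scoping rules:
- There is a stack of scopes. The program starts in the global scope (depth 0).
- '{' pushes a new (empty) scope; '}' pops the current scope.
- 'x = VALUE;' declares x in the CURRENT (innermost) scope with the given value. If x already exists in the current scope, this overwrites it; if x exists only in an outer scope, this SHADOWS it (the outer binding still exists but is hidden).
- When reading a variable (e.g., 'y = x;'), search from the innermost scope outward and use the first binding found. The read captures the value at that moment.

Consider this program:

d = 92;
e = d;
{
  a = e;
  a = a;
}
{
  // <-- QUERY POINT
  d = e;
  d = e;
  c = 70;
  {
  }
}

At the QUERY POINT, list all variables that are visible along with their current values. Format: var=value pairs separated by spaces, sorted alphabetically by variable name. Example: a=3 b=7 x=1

Answer: d=92 e=92

Derivation:
Step 1: declare d=92 at depth 0
Step 2: declare e=(read d)=92 at depth 0
Step 3: enter scope (depth=1)
Step 4: declare a=(read e)=92 at depth 1
Step 5: declare a=(read a)=92 at depth 1
Step 6: exit scope (depth=0)
Step 7: enter scope (depth=1)
Visible at query point: d=92 e=92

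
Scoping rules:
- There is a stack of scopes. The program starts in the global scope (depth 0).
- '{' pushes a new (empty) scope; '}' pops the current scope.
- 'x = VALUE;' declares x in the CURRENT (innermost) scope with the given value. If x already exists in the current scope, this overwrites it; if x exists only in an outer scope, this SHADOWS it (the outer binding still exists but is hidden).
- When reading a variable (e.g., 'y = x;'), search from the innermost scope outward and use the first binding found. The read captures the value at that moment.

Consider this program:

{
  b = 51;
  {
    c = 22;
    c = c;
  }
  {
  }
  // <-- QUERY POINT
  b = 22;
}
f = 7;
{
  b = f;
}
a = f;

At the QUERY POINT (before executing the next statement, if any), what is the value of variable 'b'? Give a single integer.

Answer: 51

Derivation:
Step 1: enter scope (depth=1)
Step 2: declare b=51 at depth 1
Step 3: enter scope (depth=2)
Step 4: declare c=22 at depth 2
Step 5: declare c=(read c)=22 at depth 2
Step 6: exit scope (depth=1)
Step 7: enter scope (depth=2)
Step 8: exit scope (depth=1)
Visible at query point: b=51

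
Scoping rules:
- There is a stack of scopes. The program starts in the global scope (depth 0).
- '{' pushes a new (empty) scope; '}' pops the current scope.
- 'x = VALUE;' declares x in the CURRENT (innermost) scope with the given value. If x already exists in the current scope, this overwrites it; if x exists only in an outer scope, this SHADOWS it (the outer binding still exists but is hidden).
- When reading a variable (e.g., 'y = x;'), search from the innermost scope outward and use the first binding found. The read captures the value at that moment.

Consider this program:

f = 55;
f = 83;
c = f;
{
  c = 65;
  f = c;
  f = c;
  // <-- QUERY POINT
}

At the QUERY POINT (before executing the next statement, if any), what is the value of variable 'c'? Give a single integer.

Step 1: declare f=55 at depth 0
Step 2: declare f=83 at depth 0
Step 3: declare c=(read f)=83 at depth 0
Step 4: enter scope (depth=1)
Step 5: declare c=65 at depth 1
Step 6: declare f=(read c)=65 at depth 1
Step 7: declare f=(read c)=65 at depth 1
Visible at query point: c=65 f=65

Answer: 65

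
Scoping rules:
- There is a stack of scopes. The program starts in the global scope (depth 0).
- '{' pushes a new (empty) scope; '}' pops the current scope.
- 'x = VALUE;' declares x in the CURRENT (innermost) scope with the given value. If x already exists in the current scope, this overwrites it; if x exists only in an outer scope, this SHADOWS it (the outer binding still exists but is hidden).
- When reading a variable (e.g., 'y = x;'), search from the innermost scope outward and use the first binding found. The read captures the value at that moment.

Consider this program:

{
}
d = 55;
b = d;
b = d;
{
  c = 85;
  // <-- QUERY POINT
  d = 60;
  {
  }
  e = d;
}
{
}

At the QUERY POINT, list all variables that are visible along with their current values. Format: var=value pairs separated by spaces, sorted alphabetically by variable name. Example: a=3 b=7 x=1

Step 1: enter scope (depth=1)
Step 2: exit scope (depth=0)
Step 3: declare d=55 at depth 0
Step 4: declare b=(read d)=55 at depth 0
Step 5: declare b=(read d)=55 at depth 0
Step 6: enter scope (depth=1)
Step 7: declare c=85 at depth 1
Visible at query point: b=55 c=85 d=55

Answer: b=55 c=85 d=55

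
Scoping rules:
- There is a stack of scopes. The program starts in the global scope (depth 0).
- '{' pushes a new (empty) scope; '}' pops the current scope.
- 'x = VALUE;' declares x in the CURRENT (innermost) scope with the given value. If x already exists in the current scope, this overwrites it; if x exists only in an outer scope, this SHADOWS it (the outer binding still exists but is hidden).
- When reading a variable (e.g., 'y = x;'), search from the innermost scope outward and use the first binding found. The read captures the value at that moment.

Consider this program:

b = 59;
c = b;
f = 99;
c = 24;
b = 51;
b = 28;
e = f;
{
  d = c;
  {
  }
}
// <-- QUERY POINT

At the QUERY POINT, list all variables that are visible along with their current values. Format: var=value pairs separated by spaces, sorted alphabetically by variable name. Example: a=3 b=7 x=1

Step 1: declare b=59 at depth 0
Step 2: declare c=(read b)=59 at depth 0
Step 3: declare f=99 at depth 0
Step 4: declare c=24 at depth 0
Step 5: declare b=51 at depth 0
Step 6: declare b=28 at depth 0
Step 7: declare e=(read f)=99 at depth 0
Step 8: enter scope (depth=1)
Step 9: declare d=(read c)=24 at depth 1
Step 10: enter scope (depth=2)
Step 11: exit scope (depth=1)
Step 12: exit scope (depth=0)
Visible at query point: b=28 c=24 e=99 f=99

Answer: b=28 c=24 e=99 f=99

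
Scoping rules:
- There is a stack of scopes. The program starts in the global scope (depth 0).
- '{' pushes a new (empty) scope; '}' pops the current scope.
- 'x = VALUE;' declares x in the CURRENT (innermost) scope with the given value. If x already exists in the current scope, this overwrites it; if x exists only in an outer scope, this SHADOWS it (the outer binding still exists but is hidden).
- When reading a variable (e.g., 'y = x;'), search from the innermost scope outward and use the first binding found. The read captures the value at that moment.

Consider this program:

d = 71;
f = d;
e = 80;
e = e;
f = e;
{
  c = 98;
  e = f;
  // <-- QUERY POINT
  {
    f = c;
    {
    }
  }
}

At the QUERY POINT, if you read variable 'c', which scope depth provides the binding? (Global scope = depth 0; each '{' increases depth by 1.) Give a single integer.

Step 1: declare d=71 at depth 0
Step 2: declare f=(read d)=71 at depth 0
Step 3: declare e=80 at depth 0
Step 4: declare e=(read e)=80 at depth 0
Step 5: declare f=(read e)=80 at depth 0
Step 6: enter scope (depth=1)
Step 7: declare c=98 at depth 1
Step 8: declare e=(read f)=80 at depth 1
Visible at query point: c=98 d=71 e=80 f=80

Answer: 1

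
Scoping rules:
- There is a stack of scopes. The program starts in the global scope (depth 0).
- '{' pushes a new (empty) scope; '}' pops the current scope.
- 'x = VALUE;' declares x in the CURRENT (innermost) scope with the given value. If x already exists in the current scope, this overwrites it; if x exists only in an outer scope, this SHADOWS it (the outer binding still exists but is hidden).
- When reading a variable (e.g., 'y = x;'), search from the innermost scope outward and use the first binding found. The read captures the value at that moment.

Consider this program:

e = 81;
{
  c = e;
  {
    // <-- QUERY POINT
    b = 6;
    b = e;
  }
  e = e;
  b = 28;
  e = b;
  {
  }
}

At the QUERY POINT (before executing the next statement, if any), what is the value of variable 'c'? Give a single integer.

Answer: 81

Derivation:
Step 1: declare e=81 at depth 0
Step 2: enter scope (depth=1)
Step 3: declare c=(read e)=81 at depth 1
Step 4: enter scope (depth=2)
Visible at query point: c=81 e=81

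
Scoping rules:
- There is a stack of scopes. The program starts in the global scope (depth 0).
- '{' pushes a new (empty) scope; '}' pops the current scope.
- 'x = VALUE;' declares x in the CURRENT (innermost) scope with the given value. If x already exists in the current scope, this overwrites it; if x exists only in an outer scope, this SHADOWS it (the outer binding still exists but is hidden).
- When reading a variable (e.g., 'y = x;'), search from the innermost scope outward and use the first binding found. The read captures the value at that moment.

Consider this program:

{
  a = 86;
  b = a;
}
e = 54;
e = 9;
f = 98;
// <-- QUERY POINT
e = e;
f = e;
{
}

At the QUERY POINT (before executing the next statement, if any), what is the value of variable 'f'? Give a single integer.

Answer: 98

Derivation:
Step 1: enter scope (depth=1)
Step 2: declare a=86 at depth 1
Step 3: declare b=(read a)=86 at depth 1
Step 4: exit scope (depth=0)
Step 5: declare e=54 at depth 0
Step 6: declare e=9 at depth 0
Step 7: declare f=98 at depth 0
Visible at query point: e=9 f=98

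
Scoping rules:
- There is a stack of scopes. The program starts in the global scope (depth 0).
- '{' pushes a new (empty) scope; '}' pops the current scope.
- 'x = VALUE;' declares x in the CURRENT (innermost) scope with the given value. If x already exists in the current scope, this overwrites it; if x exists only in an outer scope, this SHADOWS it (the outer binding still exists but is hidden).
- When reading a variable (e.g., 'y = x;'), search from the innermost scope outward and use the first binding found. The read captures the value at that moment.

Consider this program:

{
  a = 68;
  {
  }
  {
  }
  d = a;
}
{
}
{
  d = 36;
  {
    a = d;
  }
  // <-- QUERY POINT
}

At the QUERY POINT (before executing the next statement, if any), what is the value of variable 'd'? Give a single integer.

Step 1: enter scope (depth=1)
Step 2: declare a=68 at depth 1
Step 3: enter scope (depth=2)
Step 4: exit scope (depth=1)
Step 5: enter scope (depth=2)
Step 6: exit scope (depth=1)
Step 7: declare d=(read a)=68 at depth 1
Step 8: exit scope (depth=0)
Step 9: enter scope (depth=1)
Step 10: exit scope (depth=0)
Step 11: enter scope (depth=1)
Step 12: declare d=36 at depth 1
Step 13: enter scope (depth=2)
Step 14: declare a=(read d)=36 at depth 2
Step 15: exit scope (depth=1)
Visible at query point: d=36

Answer: 36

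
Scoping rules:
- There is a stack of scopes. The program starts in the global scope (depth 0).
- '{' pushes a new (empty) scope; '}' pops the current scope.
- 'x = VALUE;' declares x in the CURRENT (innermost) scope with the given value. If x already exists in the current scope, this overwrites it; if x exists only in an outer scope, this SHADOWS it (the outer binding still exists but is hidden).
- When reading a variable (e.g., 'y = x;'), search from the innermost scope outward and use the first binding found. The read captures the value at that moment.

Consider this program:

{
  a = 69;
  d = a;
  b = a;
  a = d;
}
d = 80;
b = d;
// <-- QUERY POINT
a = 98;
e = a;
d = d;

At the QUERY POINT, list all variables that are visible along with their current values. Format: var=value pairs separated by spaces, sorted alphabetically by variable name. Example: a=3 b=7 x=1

Answer: b=80 d=80

Derivation:
Step 1: enter scope (depth=1)
Step 2: declare a=69 at depth 1
Step 3: declare d=(read a)=69 at depth 1
Step 4: declare b=(read a)=69 at depth 1
Step 5: declare a=(read d)=69 at depth 1
Step 6: exit scope (depth=0)
Step 7: declare d=80 at depth 0
Step 8: declare b=(read d)=80 at depth 0
Visible at query point: b=80 d=80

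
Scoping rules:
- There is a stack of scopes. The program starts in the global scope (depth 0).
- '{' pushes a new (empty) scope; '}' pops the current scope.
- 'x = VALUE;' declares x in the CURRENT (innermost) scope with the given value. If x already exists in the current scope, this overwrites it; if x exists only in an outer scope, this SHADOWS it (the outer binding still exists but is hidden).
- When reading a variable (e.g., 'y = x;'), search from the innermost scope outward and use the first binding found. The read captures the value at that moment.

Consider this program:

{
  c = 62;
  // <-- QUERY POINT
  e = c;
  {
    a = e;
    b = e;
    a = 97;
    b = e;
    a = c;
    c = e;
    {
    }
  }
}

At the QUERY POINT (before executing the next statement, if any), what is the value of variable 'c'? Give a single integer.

Step 1: enter scope (depth=1)
Step 2: declare c=62 at depth 1
Visible at query point: c=62

Answer: 62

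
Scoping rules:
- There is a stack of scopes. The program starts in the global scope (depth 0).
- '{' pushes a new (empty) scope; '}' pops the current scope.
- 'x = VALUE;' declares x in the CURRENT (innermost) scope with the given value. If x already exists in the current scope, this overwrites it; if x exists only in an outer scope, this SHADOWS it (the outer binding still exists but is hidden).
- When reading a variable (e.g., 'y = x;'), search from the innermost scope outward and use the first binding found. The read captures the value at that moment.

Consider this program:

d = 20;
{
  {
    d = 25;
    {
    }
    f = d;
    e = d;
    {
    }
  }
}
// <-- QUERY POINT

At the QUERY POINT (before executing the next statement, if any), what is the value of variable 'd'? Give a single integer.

Step 1: declare d=20 at depth 0
Step 2: enter scope (depth=1)
Step 3: enter scope (depth=2)
Step 4: declare d=25 at depth 2
Step 5: enter scope (depth=3)
Step 6: exit scope (depth=2)
Step 7: declare f=(read d)=25 at depth 2
Step 8: declare e=(read d)=25 at depth 2
Step 9: enter scope (depth=3)
Step 10: exit scope (depth=2)
Step 11: exit scope (depth=1)
Step 12: exit scope (depth=0)
Visible at query point: d=20

Answer: 20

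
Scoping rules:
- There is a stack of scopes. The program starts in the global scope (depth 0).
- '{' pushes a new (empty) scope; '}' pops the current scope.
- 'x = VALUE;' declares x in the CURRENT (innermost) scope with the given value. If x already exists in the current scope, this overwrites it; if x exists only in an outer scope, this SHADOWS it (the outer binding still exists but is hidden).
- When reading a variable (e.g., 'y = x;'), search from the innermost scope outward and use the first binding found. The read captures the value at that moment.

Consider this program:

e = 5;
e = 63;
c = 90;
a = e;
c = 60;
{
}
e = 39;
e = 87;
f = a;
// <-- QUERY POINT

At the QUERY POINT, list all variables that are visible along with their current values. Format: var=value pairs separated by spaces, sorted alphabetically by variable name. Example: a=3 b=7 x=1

Answer: a=63 c=60 e=87 f=63

Derivation:
Step 1: declare e=5 at depth 0
Step 2: declare e=63 at depth 0
Step 3: declare c=90 at depth 0
Step 4: declare a=(read e)=63 at depth 0
Step 5: declare c=60 at depth 0
Step 6: enter scope (depth=1)
Step 7: exit scope (depth=0)
Step 8: declare e=39 at depth 0
Step 9: declare e=87 at depth 0
Step 10: declare f=(read a)=63 at depth 0
Visible at query point: a=63 c=60 e=87 f=63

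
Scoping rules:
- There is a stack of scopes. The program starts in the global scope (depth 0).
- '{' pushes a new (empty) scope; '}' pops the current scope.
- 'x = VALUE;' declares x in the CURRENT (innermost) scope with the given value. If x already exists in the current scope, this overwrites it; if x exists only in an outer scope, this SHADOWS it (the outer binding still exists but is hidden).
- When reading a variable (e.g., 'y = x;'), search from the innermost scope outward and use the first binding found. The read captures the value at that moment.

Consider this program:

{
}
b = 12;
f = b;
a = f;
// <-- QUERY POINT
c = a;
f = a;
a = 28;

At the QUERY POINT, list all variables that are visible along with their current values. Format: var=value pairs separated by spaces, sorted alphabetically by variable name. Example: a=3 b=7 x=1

Answer: a=12 b=12 f=12

Derivation:
Step 1: enter scope (depth=1)
Step 2: exit scope (depth=0)
Step 3: declare b=12 at depth 0
Step 4: declare f=(read b)=12 at depth 0
Step 5: declare a=(read f)=12 at depth 0
Visible at query point: a=12 b=12 f=12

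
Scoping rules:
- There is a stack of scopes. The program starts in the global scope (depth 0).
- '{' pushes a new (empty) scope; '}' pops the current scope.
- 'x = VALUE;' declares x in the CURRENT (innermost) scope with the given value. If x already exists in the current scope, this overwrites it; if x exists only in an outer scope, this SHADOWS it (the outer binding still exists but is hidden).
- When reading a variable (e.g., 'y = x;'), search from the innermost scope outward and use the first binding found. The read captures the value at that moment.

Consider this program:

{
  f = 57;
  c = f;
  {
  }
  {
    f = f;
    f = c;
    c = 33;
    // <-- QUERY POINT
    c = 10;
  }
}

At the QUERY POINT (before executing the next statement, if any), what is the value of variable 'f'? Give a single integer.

Answer: 57

Derivation:
Step 1: enter scope (depth=1)
Step 2: declare f=57 at depth 1
Step 3: declare c=(read f)=57 at depth 1
Step 4: enter scope (depth=2)
Step 5: exit scope (depth=1)
Step 6: enter scope (depth=2)
Step 7: declare f=(read f)=57 at depth 2
Step 8: declare f=(read c)=57 at depth 2
Step 9: declare c=33 at depth 2
Visible at query point: c=33 f=57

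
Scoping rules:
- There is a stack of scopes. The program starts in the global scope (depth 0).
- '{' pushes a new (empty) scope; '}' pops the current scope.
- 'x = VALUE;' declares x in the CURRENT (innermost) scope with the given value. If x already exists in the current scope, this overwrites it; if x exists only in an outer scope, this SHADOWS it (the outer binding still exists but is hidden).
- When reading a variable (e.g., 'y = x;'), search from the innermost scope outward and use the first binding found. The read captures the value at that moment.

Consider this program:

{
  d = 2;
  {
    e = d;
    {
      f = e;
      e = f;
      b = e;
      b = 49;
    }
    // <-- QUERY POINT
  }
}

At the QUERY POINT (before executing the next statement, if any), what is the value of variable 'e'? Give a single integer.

Step 1: enter scope (depth=1)
Step 2: declare d=2 at depth 1
Step 3: enter scope (depth=2)
Step 4: declare e=(read d)=2 at depth 2
Step 5: enter scope (depth=3)
Step 6: declare f=(read e)=2 at depth 3
Step 7: declare e=(read f)=2 at depth 3
Step 8: declare b=(read e)=2 at depth 3
Step 9: declare b=49 at depth 3
Step 10: exit scope (depth=2)
Visible at query point: d=2 e=2

Answer: 2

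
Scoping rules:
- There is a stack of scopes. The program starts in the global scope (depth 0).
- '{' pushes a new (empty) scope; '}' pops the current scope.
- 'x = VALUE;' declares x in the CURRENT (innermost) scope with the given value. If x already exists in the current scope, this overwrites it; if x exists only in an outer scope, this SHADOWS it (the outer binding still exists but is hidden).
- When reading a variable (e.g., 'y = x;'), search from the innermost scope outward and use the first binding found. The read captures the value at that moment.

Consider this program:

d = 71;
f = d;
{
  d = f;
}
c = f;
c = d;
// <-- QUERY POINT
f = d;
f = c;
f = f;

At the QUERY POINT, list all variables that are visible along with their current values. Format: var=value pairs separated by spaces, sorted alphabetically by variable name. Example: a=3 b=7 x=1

Step 1: declare d=71 at depth 0
Step 2: declare f=(read d)=71 at depth 0
Step 3: enter scope (depth=1)
Step 4: declare d=(read f)=71 at depth 1
Step 5: exit scope (depth=0)
Step 6: declare c=(read f)=71 at depth 0
Step 7: declare c=(read d)=71 at depth 0
Visible at query point: c=71 d=71 f=71

Answer: c=71 d=71 f=71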